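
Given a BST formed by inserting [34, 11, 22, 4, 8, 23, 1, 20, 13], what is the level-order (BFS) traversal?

Tree insertion order: [34, 11, 22, 4, 8, 23, 1, 20, 13]
Tree (level-order array): [34, 11, None, 4, 22, 1, 8, 20, 23, None, None, None, None, 13]
BFS from the root, enqueuing left then right child of each popped node:
  queue [34] -> pop 34, enqueue [11], visited so far: [34]
  queue [11] -> pop 11, enqueue [4, 22], visited so far: [34, 11]
  queue [4, 22] -> pop 4, enqueue [1, 8], visited so far: [34, 11, 4]
  queue [22, 1, 8] -> pop 22, enqueue [20, 23], visited so far: [34, 11, 4, 22]
  queue [1, 8, 20, 23] -> pop 1, enqueue [none], visited so far: [34, 11, 4, 22, 1]
  queue [8, 20, 23] -> pop 8, enqueue [none], visited so far: [34, 11, 4, 22, 1, 8]
  queue [20, 23] -> pop 20, enqueue [13], visited so far: [34, 11, 4, 22, 1, 8, 20]
  queue [23, 13] -> pop 23, enqueue [none], visited so far: [34, 11, 4, 22, 1, 8, 20, 23]
  queue [13] -> pop 13, enqueue [none], visited so far: [34, 11, 4, 22, 1, 8, 20, 23, 13]
Result: [34, 11, 4, 22, 1, 8, 20, 23, 13]


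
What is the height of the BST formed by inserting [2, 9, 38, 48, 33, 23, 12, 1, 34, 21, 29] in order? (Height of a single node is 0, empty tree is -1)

Insertion order: [2, 9, 38, 48, 33, 23, 12, 1, 34, 21, 29]
Tree (level-order array): [2, 1, 9, None, None, None, 38, 33, 48, 23, 34, None, None, 12, 29, None, None, None, 21]
Compute height bottom-up (empty subtree = -1):
  height(1) = 1 + max(-1, -1) = 0
  height(21) = 1 + max(-1, -1) = 0
  height(12) = 1 + max(-1, 0) = 1
  height(29) = 1 + max(-1, -1) = 0
  height(23) = 1 + max(1, 0) = 2
  height(34) = 1 + max(-1, -1) = 0
  height(33) = 1 + max(2, 0) = 3
  height(48) = 1 + max(-1, -1) = 0
  height(38) = 1 + max(3, 0) = 4
  height(9) = 1 + max(-1, 4) = 5
  height(2) = 1 + max(0, 5) = 6
Height = 6


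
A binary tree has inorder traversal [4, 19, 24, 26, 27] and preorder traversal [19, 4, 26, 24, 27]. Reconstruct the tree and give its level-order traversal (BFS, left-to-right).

Inorder:  [4, 19, 24, 26, 27]
Preorder: [19, 4, 26, 24, 27]
Algorithm: preorder visits root first, so consume preorder in order;
for each root, split the current inorder slice at that value into
left-subtree inorder and right-subtree inorder, then recurse.
Recursive splits:
  root=19; inorder splits into left=[4], right=[24, 26, 27]
  root=4; inorder splits into left=[], right=[]
  root=26; inorder splits into left=[24], right=[27]
  root=24; inorder splits into left=[], right=[]
  root=27; inorder splits into left=[], right=[]
Reconstructed level-order: [19, 4, 26, 24, 27]


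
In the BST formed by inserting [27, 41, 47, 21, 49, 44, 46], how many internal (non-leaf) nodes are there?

Tree built from: [27, 41, 47, 21, 49, 44, 46]
Tree (level-order array): [27, 21, 41, None, None, None, 47, 44, 49, None, 46]
Rule: An internal node has at least one child.
Per-node child counts:
  node 27: 2 child(ren)
  node 21: 0 child(ren)
  node 41: 1 child(ren)
  node 47: 2 child(ren)
  node 44: 1 child(ren)
  node 46: 0 child(ren)
  node 49: 0 child(ren)
Matching nodes: [27, 41, 47, 44]
Count of internal (non-leaf) nodes: 4


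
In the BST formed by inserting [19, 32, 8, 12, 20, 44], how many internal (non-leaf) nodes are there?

Tree built from: [19, 32, 8, 12, 20, 44]
Tree (level-order array): [19, 8, 32, None, 12, 20, 44]
Rule: An internal node has at least one child.
Per-node child counts:
  node 19: 2 child(ren)
  node 8: 1 child(ren)
  node 12: 0 child(ren)
  node 32: 2 child(ren)
  node 20: 0 child(ren)
  node 44: 0 child(ren)
Matching nodes: [19, 8, 32]
Count of internal (non-leaf) nodes: 3


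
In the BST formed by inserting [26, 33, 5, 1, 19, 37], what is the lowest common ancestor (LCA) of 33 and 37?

Tree insertion order: [26, 33, 5, 1, 19, 37]
Tree (level-order array): [26, 5, 33, 1, 19, None, 37]
In a BST, the LCA of p=33, q=37 is the first node v on the
root-to-leaf path with p <= v <= q (go left if both < v, right if both > v).
Walk from root:
  at 26: both 33 and 37 > 26, go right
  at 33: 33 <= 33 <= 37, this is the LCA
LCA = 33


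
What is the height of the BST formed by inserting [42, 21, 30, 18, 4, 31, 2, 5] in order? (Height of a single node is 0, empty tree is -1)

Insertion order: [42, 21, 30, 18, 4, 31, 2, 5]
Tree (level-order array): [42, 21, None, 18, 30, 4, None, None, 31, 2, 5]
Compute height bottom-up (empty subtree = -1):
  height(2) = 1 + max(-1, -1) = 0
  height(5) = 1 + max(-1, -1) = 0
  height(4) = 1 + max(0, 0) = 1
  height(18) = 1 + max(1, -1) = 2
  height(31) = 1 + max(-1, -1) = 0
  height(30) = 1 + max(-1, 0) = 1
  height(21) = 1 + max(2, 1) = 3
  height(42) = 1 + max(3, -1) = 4
Height = 4


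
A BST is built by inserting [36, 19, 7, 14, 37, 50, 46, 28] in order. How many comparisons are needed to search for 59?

Search path for 59: 36 -> 37 -> 50
Found: False
Comparisons: 3


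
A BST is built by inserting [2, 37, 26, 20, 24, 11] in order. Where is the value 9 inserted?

Starting tree (level order): [2, None, 37, 26, None, 20, None, 11, 24]
Insertion path: 2 -> 37 -> 26 -> 20 -> 11
Result: insert 9 as left child of 11
Final tree (level order): [2, None, 37, 26, None, 20, None, 11, 24, 9]


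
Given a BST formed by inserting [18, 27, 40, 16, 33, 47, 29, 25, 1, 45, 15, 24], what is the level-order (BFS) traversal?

Tree insertion order: [18, 27, 40, 16, 33, 47, 29, 25, 1, 45, 15, 24]
Tree (level-order array): [18, 16, 27, 1, None, 25, 40, None, 15, 24, None, 33, 47, None, None, None, None, 29, None, 45]
BFS from the root, enqueuing left then right child of each popped node:
  queue [18] -> pop 18, enqueue [16, 27], visited so far: [18]
  queue [16, 27] -> pop 16, enqueue [1], visited so far: [18, 16]
  queue [27, 1] -> pop 27, enqueue [25, 40], visited so far: [18, 16, 27]
  queue [1, 25, 40] -> pop 1, enqueue [15], visited so far: [18, 16, 27, 1]
  queue [25, 40, 15] -> pop 25, enqueue [24], visited so far: [18, 16, 27, 1, 25]
  queue [40, 15, 24] -> pop 40, enqueue [33, 47], visited so far: [18, 16, 27, 1, 25, 40]
  queue [15, 24, 33, 47] -> pop 15, enqueue [none], visited so far: [18, 16, 27, 1, 25, 40, 15]
  queue [24, 33, 47] -> pop 24, enqueue [none], visited so far: [18, 16, 27, 1, 25, 40, 15, 24]
  queue [33, 47] -> pop 33, enqueue [29], visited so far: [18, 16, 27, 1, 25, 40, 15, 24, 33]
  queue [47, 29] -> pop 47, enqueue [45], visited so far: [18, 16, 27, 1, 25, 40, 15, 24, 33, 47]
  queue [29, 45] -> pop 29, enqueue [none], visited so far: [18, 16, 27, 1, 25, 40, 15, 24, 33, 47, 29]
  queue [45] -> pop 45, enqueue [none], visited so far: [18, 16, 27, 1, 25, 40, 15, 24, 33, 47, 29, 45]
Result: [18, 16, 27, 1, 25, 40, 15, 24, 33, 47, 29, 45]


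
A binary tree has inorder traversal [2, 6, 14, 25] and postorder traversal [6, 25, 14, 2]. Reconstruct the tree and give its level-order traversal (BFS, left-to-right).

Inorder:   [2, 6, 14, 25]
Postorder: [6, 25, 14, 2]
Algorithm: postorder visits root last, so walk postorder right-to-left;
each value is the root of the current inorder slice — split it at that
value, recurse on the right subtree first, then the left.
Recursive splits:
  root=2; inorder splits into left=[], right=[6, 14, 25]
  root=14; inorder splits into left=[6], right=[25]
  root=25; inorder splits into left=[], right=[]
  root=6; inorder splits into left=[], right=[]
Reconstructed level-order: [2, 14, 6, 25]


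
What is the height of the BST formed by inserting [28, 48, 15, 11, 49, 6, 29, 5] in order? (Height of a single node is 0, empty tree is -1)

Insertion order: [28, 48, 15, 11, 49, 6, 29, 5]
Tree (level-order array): [28, 15, 48, 11, None, 29, 49, 6, None, None, None, None, None, 5]
Compute height bottom-up (empty subtree = -1):
  height(5) = 1 + max(-1, -1) = 0
  height(6) = 1 + max(0, -1) = 1
  height(11) = 1 + max(1, -1) = 2
  height(15) = 1 + max(2, -1) = 3
  height(29) = 1 + max(-1, -1) = 0
  height(49) = 1 + max(-1, -1) = 0
  height(48) = 1 + max(0, 0) = 1
  height(28) = 1 + max(3, 1) = 4
Height = 4


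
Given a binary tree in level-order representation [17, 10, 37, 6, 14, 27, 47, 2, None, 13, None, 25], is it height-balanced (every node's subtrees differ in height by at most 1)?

Tree (level-order array): [17, 10, 37, 6, 14, 27, 47, 2, None, 13, None, 25]
Definition: a tree is height-balanced if, at every node, |h(left) - h(right)| <= 1 (empty subtree has height -1).
Bottom-up per-node check:
  node 2: h_left=-1, h_right=-1, diff=0 [OK], height=0
  node 6: h_left=0, h_right=-1, diff=1 [OK], height=1
  node 13: h_left=-1, h_right=-1, diff=0 [OK], height=0
  node 14: h_left=0, h_right=-1, diff=1 [OK], height=1
  node 10: h_left=1, h_right=1, diff=0 [OK], height=2
  node 25: h_left=-1, h_right=-1, diff=0 [OK], height=0
  node 27: h_left=0, h_right=-1, diff=1 [OK], height=1
  node 47: h_left=-1, h_right=-1, diff=0 [OK], height=0
  node 37: h_left=1, h_right=0, diff=1 [OK], height=2
  node 17: h_left=2, h_right=2, diff=0 [OK], height=3
All nodes satisfy the balance condition.
Result: Balanced


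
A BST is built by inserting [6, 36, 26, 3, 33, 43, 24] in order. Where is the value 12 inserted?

Starting tree (level order): [6, 3, 36, None, None, 26, 43, 24, 33]
Insertion path: 6 -> 36 -> 26 -> 24
Result: insert 12 as left child of 24
Final tree (level order): [6, 3, 36, None, None, 26, 43, 24, 33, None, None, 12]


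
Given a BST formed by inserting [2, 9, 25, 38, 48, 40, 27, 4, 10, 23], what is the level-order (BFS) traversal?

Tree insertion order: [2, 9, 25, 38, 48, 40, 27, 4, 10, 23]
Tree (level-order array): [2, None, 9, 4, 25, None, None, 10, 38, None, 23, 27, 48, None, None, None, None, 40]
BFS from the root, enqueuing left then right child of each popped node:
  queue [2] -> pop 2, enqueue [9], visited so far: [2]
  queue [9] -> pop 9, enqueue [4, 25], visited so far: [2, 9]
  queue [4, 25] -> pop 4, enqueue [none], visited so far: [2, 9, 4]
  queue [25] -> pop 25, enqueue [10, 38], visited so far: [2, 9, 4, 25]
  queue [10, 38] -> pop 10, enqueue [23], visited so far: [2, 9, 4, 25, 10]
  queue [38, 23] -> pop 38, enqueue [27, 48], visited so far: [2, 9, 4, 25, 10, 38]
  queue [23, 27, 48] -> pop 23, enqueue [none], visited so far: [2, 9, 4, 25, 10, 38, 23]
  queue [27, 48] -> pop 27, enqueue [none], visited so far: [2, 9, 4, 25, 10, 38, 23, 27]
  queue [48] -> pop 48, enqueue [40], visited so far: [2, 9, 4, 25, 10, 38, 23, 27, 48]
  queue [40] -> pop 40, enqueue [none], visited so far: [2, 9, 4, 25, 10, 38, 23, 27, 48, 40]
Result: [2, 9, 4, 25, 10, 38, 23, 27, 48, 40]


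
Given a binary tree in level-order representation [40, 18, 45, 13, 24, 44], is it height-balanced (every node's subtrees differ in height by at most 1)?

Tree (level-order array): [40, 18, 45, 13, 24, 44]
Definition: a tree is height-balanced if, at every node, |h(left) - h(right)| <= 1 (empty subtree has height -1).
Bottom-up per-node check:
  node 13: h_left=-1, h_right=-1, diff=0 [OK], height=0
  node 24: h_left=-1, h_right=-1, diff=0 [OK], height=0
  node 18: h_left=0, h_right=0, diff=0 [OK], height=1
  node 44: h_left=-1, h_right=-1, diff=0 [OK], height=0
  node 45: h_left=0, h_right=-1, diff=1 [OK], height=1
  node 40: h_left=1, h_right=1, diff=0 [OK], height=2
All nodes satisfy the balance condition.
Result: Balanced


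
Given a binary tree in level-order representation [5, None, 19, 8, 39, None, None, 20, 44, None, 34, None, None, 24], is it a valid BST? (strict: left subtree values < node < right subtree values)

Level-order array: [5, None, 19, 8, 39, None, None, 20, 44, None, 34, None, None, 24]
Validate using subtree bounds (lo, hi): at each node, require lo < value < hi,
then recurse left with hi=value and right with lo=value.
Preorder trace (stopping at first violation):
  at node 5 with bounds (-inf, +inf): OK
  at node 19 with bounds (5, +inf): OK
  at node 8 with bounds (5, 19): OK
  at node 39 with bounds (19, +inf): OK
  at node 20 with bounds (19, 39): OK
  at node 34 with bounds (20, 39): OK
  at node 24 with bounds (20, 34): OK
  at node 44 with bounds (39, +inf): OK
No violation found at any node.
Result: Valid BST


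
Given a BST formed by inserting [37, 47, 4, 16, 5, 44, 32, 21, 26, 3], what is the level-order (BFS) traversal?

Tree insertion order: [37, 47, 4, 16, 5, 44, 32, 21, 26, 3]
Tree (level-order array): [37, 4, 47, 3, 16, 44, None, None, None, 5, 32, None, None, None, None, 21, None, None, 26]
BFS from the root, enqueuing left then right child of each popped node:
  queue [37] -> pop 37, enqueue [4, 47], visited so far: [37]
  queue [4, 47] -> pop 4, enqueue [3, 16], visited so far: [37, 4]
  queue [47, 3, 16] -> pop 47, enqueue [44], visited so far: [37, 4, 47]
  queue [3, 16, 44] -> pop 3, enqueue [none], visited so far: [37, 4, 47, 3]
  queue [16, 44] -> pop 16, enqueue [5, 32], visited so far: [37, 4, 47, 3, 16]
  queue [44, 5, 32] -> pop 44, enqueue [none], visited so far: [37, 4, 47, 3, 16, 44]
  queue [5, 32] -> pop 5, enqueue [none], visited so far: [37, 4, 47, 3, 16, 44, 5]
  queue [32] -> pop 32, enqueue [21], visited so far: [37, 4, 47, 3, 16, 44, 5, 32]
  queue [21] -> pop 21, enqueue [26], visited so far: [37, 4, 47, 3, 16, 44, 5, 32, 21]
  queue [26] -> pop 26, enqueue [none], visited so far: [37, 4, 47, 3, 16, 44, 5, 32, 21, 26]
Result: [37, 4, 47, 3, 16, 44, 5, 32, 21, 26]


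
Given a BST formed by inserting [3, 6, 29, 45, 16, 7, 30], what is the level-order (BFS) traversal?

Tree insertion order: [3, 6, 29, 45, 16, 7, 30]
Tree (level-order array): [3, None, 6, None, 29, 16, 45, 7, None, 30]
BFS from the root, enqueuing left then right child of each popped node:
  queue [3] -> pop 3, enqueue [6], visited so far: [3]
  queue [6] -> pop 6, enqueue [29], visited so far: [3, 6]
  queue [29] -> pop 29, enqueue [16, 45], visited so far: [3, 6, 29]
  queue [16, 45] -> pop 16, enqueue [7], visited so far: [3, 6, 29, 16]
  queue [45, 7] -> pop 45, enqueue [30], visited so far: [3, 6, 29, 16, 45]
  queue [7, 30] -> pop 7, enqueue [none], visited so far: [3, 6, 29, 16, 45, 7]
  queue [30] -> pop 30, enqueue [none], visited so far: [3, 6, 29, 16, 45, 7, 30]
Result: [3, 6, 29, 16, 45, 7, 30]


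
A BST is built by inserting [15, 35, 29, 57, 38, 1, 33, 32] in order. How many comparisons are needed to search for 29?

Search path for 29: 15 -> 35 -> 29
Found: True
Comparisons: 3


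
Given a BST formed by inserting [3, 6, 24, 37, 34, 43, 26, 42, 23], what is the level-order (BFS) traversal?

Tree insertion order: [3, 6, 24, 37, 34, 43, 26, 42, 23]
Tree (level-order array): [3, None, 6, None, 24, 23, 37, None, None, 34, 43, 26, None, 42]
BFS from the root, enqueuing left then right child of each popped node:
  queue [3] -> pop 3, enqueue [6], visited so far: [3]
  queue [6] -> pop 6, enqueue [24], visited so far: [3, 6]
  queue [24] -> pop 24, enqueue [23, 37], visited so far: [3, 6, 24]
  queue [23, 37] -> pop 23, enqueue [none], visited so far: [3, 6, 24, 23]
  queue [37] -> pop 37, enqueue [34, 43], visited so far: [3, 6, 24, 23, 37]
  queue [34, 43] -> pop 34, enqueue [26], visited so far: [3, 6, 24, 23, 37, 34]
  queue [43, 26] -> pop 43, enqueue [42], visited so far: [3, 6, 24, 23, 37, 34, 43]
  queue [26, 42] -> pop 26, enqueue [none], visited so far: [3, 6, 24, 23, 37, 34, 43, 26]
  queue [42] -> pop 42, enqueue [none], visited so far: [3, 6, 24, 23, 37, 34, 43, 26, 42]
Result: [3, 6, 24, 23, 37, 34, 43, 26, 42]


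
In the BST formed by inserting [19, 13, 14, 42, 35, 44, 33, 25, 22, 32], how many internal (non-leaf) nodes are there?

Tree built from: [19, 13, 14, 42, 35, 44, 33, 25, 22, 32]
Tree (level-order array): [19, 13, 42, None, 14, 35, 44, None, None, 33, None, None, None, 25, None, 22, 32]
Rule: An internal node has at least one child.
Per-node child counts:
  node 19: 2 child(ren)
  node 13: 1 child(ren)
  node 14: 0 child(ren)
  node 42: 2 child(ren)
  node 35: 1 child(ren)
  node 33: 1 child(ren)
  node 25: 2 child(ren)
  node 22: 0 child(ren)
  node 32: 0 child(ren)
  node 44: 0 child(ren)
Matching nodes: [19, 13, 42, 35, 33, 25]
Count of internal (non-leaf) nodes: 6


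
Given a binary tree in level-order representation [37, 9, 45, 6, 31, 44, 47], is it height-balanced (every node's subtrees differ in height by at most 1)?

Tree (level-order array): [37, 9, 45, 6, 31, 44, 47]
Definition: a tree is height-balanced if, at every node, |h(left) - h(right)| <= 1 (empty subtree has height -1).
Bottom-up per-node check:
  node 6: h_left=-1, h_right=-1, diff=0 [OK], height=0
  node 31: h_left=-1, h_right=-1, diff=0 [OK], height=0
  node 9: h_left=0, h_right=0, diff=0 [OK], height=1
  node 44: h_left=-1, h_right=-1, diff=0 [OK], height=0
  node 47: h_left=-1, h_right=-1, diff=0 [OK], height=0
  node 45: h_left=0, h_right=0, diff=0 [OK], height=1
  node 37: h_left=1, h_right=1, diff=0 [OK], height=2
All nodes satisfy the balance condition.
Result: Balanced


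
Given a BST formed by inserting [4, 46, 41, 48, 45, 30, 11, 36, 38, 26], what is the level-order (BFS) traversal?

Tree insertion order: [4, 46, 41, 48, 45, 30, 11, 36, 38, 26]
Tree (level-order array): [4, None, 46, 41, 48, 30, 45, None, None, 11, 36, None, None, None, 26, None, 38]
BFS from the root, enqueuing left then right child of each popped node:
  queue [4] -> pop 4, enqueue [46], visited so far: [4]
  queue [46] -> pop 46, enqueue [41, 48], visited so far: [4, 46]
  queue [41, 48] -> pop 41, enqueue [30, 45], visited so far: [4, 46, 41]
  queue [48, 30, 45] -> pop 48, enqueue [none], visited so far: [4, 46, 41, 48]
  queue [30, 45] -> pop 30, enqueue [11, 36], visited so far: [4, 46, 41, 48, 30]
  queue [45, 11, 36] -> pop 45, enqueue [none], visited so far: [4, 46, 41, 48, 30, 45]
  queue [11, 36] -> pop 11, enqueue [26], visited so far: [4, 46, 41, 48, 30, 45, 11]
  queue [36, 26] -> pop 36, enqueue [38], visited so far: [4, 46, 41, 48, 30, 45, 11, 36]
  queue [26, 38] -> pop 26, enqueue [none], visited so far: [4, 46, 41, 48, 30, 45, 11, 36, 26]
  queue [38] -> pop 38, enqueue [none], visited so far: [4, 46, 41, 48, 30, 45, 11, 36, 26, 38]
Result: [4, 46, 41, 48, 30, 45, 11, 36, 26, 38]


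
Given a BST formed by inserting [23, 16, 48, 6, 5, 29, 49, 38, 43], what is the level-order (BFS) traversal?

Tree insertion order: [23, 16, 48, 6, 5, 29, 49, 38, 43]
Tree (level-order array): [23, 16, 48, 6, None, 29, 49, 5, None, None, 38, None, None, None, None, None, 43]
BFS from the root, enqueuing left then right child of each popped node:
  queue [23] -> pop 23, enqueue [16, 48], visited so far: [23]
  queue [16, 48] -> pop 16, enqueue [6], visited so far: [23, 16]
  queue [48, 6] -> pop 48, enqueue [29, 49], visited so far: [23, 16, 48]
  queue [6, 29, 49] -> pop 6, enqueue [5], visited so far: [23, 16, 48, 6]
  queue [29, 49, 5] -> pop 29, enqueue [38], visited so far: [23, 16, 48, 6, 29]
  queue [49, 5, 38] -> pop 49, enqueue [none], visited so far: [23, 16, 48, 6, 29, 49]
  queue [5, 38] -> pop 5, enqueue [none], visited so far: [23, 16, 48, 6, 29, 49, 5]
  queue [38] -> pop 38, enqueue [43], visited so far: [23, 16, 48, 6, 29, 49, 5, 38]
  queue [43] -> pop 43, enqueue [none], visited so far: [23, 16, 48, 6, 29, 49, 5, 38, 43]
Result: [23, 16, 48, 6, 29, 49, 5, 38, 43]


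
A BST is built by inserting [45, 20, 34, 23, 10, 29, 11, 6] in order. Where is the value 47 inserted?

Starting tree (level order): [45, 20, None, 10, 34, 6, 11, 23, None, None, None, None, None, None, 29]
Insertion path: 45
Result: insert 47 as right child of 45
Final tree (level order): [45, 20, 47, 10, 34, None, None, 6, 11, 23, None, None, None, None, None, None, 29]


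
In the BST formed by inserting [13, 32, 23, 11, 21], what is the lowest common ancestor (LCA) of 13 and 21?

Tree insertion order: [13, 32, 23, 11, 21]
Tree (level-order array): [13, 11, 32, None, None, 23, None, 21]
In a BST, the LCA of p=13, q=21 is the first node v on the
root-to-leaf path with p <= v <= q (go left if both < v, right if both > v).
Walk from root:
  at 13: 13 <= 13 <= 21, this is the LCA
LCA = 13


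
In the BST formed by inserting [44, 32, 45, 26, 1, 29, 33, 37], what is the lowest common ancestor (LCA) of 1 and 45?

Tree insertion order: [44, 32, 45, 26, 1, 29, 33, 37]
Tree (level-order array): [44, 32, 45, 26, 33, None, None, 1, 29, None, 37]
In a BST, the LCA of p=1, q=45 is the first node v on the
root-to-leaf path with p <= v <= q (go left if both < v, right if both > v).
Walk from root:
  at 44: 1 <= 44 <= 45, this is the LCA
LCA = 44


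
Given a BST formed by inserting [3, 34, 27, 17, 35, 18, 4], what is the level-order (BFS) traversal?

Tree insertion order: [3, 34, 27, 17, 35, 18, 4]
Tree (level-order array): [3, None, 34, 27, 35, 17, None, None, None, 4, 18]
BFS from the root, enqueuing left then right child of each popped node:
  queue [3] -> pop 3, enqueue [34], visited so far: [3]
  queue [34] -> pop 34, enqueue [27, 35], visited so far: [3, 34]
  queue [27, 35] -> pop 27, enqueue [17], visited so far: [3, 34, 27]
  queue [35, 17] -> pop 35, enqueue [none], visited so far: [3, 34, 27, 35]
  queue [17] -> pop 17, enqueue [4, 18], visited so far: [3, 34, 27, 35, 17]
  queue [4, 18] -> pop 4, enqueue [none], visited so far: [3, 34, 27, 35, 17, 4]
  queue [18] -> pop 18, enqueue [none], visited so far: [3, 34, 27, 35, 17, 4, 18]
Result: [3, 34, 27, 35, 17, 4, 18]


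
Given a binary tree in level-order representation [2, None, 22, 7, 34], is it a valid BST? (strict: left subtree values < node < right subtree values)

Level-order array: [2, None, 22, 7, 34]
Validate using subtree bounds (lo, hi): at each node, require lo < value < hi,
then recurse left with hi=value and right with lo=value.
Preorder trace (stopping at first violation):
  at node 2 with bounds (-inf, +inf): OK
  at node 22 with bounds (2, +inf): OK
  at node 7 with bounds (2, 22): OK
  at node 34 with bounds (22, +inf): OK
No violation found at any node.
Result: Valid BST


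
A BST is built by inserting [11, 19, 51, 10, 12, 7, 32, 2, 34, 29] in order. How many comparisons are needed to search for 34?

Search path for 34: 11 -> 19 -> 51 -> 32 -> 34
Found: True
Comparisons: 5


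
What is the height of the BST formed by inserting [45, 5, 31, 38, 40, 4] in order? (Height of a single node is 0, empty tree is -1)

Insertion order: [45, 5, 31, 38, 40, 4]
Tree (level-order array): [45, 5, None, 4, 31, None, None, None, 38, None, 40]
Compute height bottom-up (empty subtree = -1):
  height(4) = 1 + max(-1, -1) = 0
  height(40) = 1 + max(-1, -1) = 0
  height(38) = 1 + max(-1, 0) = 1
  height(31) = 1 + max(-1, 1) = 2
  height(5) = 1 + max(0, 2) = 3
  height(45) = 1 + max(3, -1) = 4
Height = 4


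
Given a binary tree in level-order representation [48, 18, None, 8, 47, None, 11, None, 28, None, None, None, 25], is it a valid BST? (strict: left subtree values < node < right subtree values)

Level-order array: [48, 18, None, 8, 47, None, 11, None, 28, None, None, None, 25]
Validate using subtree bounds (lo, hi): at each node, require lo < value < hi,
then recurse left with hi=value and right with lo=value.
Preorder trace (stopping at first violation):
  at node 48 with bounds (-inf, +inf): OK
  at node 18 with bounds (-inf, 48): OK
  at node 8 with bounds (-inf, 18): OK
  at node 11 with bounds (8, 18): OK
  at node 47 with bounds (18, 48): OK
  at node 28 with bounds (47, 48): VIOLATION
Node 28 violates its bound: not (47 < 28 < 48).
Result: Not a valid BST


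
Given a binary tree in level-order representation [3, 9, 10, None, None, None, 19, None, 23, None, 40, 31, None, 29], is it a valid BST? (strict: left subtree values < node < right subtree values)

Level-order array: [3, 9, 10, None, None, None, 19, None, 23, None, 40, 31, None, 29]
Validate using subtree bounds (lo, hi): at each node, require lo < value < hi,
then recurse left with hi=value and right with lo=value.
Preorder trace (stopping at first violation):
  at node 3 with bounds (-inf, +inf): OK
  at node 9 with bounds (-inf, 3): VIOLATION
Node 9 violates its bound: not (-inf < 9 < 3).
Result: Not a valid BST


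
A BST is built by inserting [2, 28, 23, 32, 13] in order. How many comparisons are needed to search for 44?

Search path for 44: 2 -> 28 -> 32
Found: False
Comparisons: 3


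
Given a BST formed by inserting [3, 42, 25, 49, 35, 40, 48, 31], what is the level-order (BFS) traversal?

Tree insertion order: [3, 42, 25, 49, 35, 40, 48, 31]
Tree (level-order array): [3, None, 42, 25, 49, None, 35, 48, None, 31, 40]
BFS from the root, enqueuing left then right child of each popped node:
  queue [3] -> pop 3, enqueue [42], visited so far: [3]
  queue [42] -> pop 42, enqueue [25, 49], visited so far: [3, 42]
  queue [25, 49] -> pop 25, enqueue [35], visited so far: [3, 42, 25]
  queue [49, 35] -> pop 49, enqueue [48], visited so far: [3, 42, 25, 49]
  queue [35, 48] -> pop 35, enqueue [31, 40], visited so far: [3, 42, 25, 49, 35]
  queue [48, 31, 40] -> pop 48, enqueue [none], visited so far: [3, 42, 25, 49, 35, 48]
  queue [31, 40] -> pop 31, enqueue [none], visited so far: [3, 42, 25, 49, 35, 48, 31]
  queue [40] -> pop 40, enqueue [none], visited so far: [3, 42, 25, 49, 35, 48, 31, 40]
Result: [3, 42, 25, 49, 35, 48, 31, 40]


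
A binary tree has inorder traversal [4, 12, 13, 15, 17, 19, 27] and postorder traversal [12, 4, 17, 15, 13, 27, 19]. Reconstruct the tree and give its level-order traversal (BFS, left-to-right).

Inorder:   [4, 12, 13, 15, 17, 19, 27]
Postorder: [12, 4, 17, 15, 13, 27, 19]
Algorithm: postorder visits root last, so walk postorder right-to-left;
each value is the root of the current inorder slice — split it at that
value, recurse on the right subtree first, then the left.
Recursive splits:
  root=19; inorder splits into left=[4, 12, 13, 15, 17], right=[27]
  root=27; inorder splits into left=[], right=[]
  root=13; inorder splits into left=[4, 12], right=[15, 17]
  root=15; inorder splits into left=[], right=[17]
  root=17; inorder splits into left=[], right=[]
  root=4; inorder splits into left=[], right=[12]
  root=12; inorder splits into left=[], right=[]
Reconstructed level-order: [19, 13, 27, 4, 15, 12, 17]


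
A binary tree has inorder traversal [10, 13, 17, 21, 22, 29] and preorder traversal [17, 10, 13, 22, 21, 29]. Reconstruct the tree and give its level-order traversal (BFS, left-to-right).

Inorder:  [10, 13, 17, 21, 22, 29]
Preorder: [17, 10, 13, 22, 21, 29]
Algorithm: preorder visits root first, so consume preorder in order;
for each root, split the current inorder slice at that value into
left-subtree inorder and right-subtree inorder, then recurse.
Recursive splits:
  root=17; inorder splits into left=[10, 13], right=[21, 22, 29]
  root=10; inorder splits into left=[], right=[13]
  root=13; inorder splits into left=[], right=[]
  root=22; inorder splits into left=[21], right=[29]
  root=21; inorder splits into left=[], right=[]
  root=29; inorder splits into left=[], right=[]
Reconstructed level-order: [17, 10, 22, 13, 21, 29]


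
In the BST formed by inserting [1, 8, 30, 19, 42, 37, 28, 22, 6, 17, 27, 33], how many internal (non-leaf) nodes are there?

Tree built from: [1, 8, 30, 19, 42, 37, 28, 22, 6, 17, 27, 33]
Tree (level-order array): [1, None, 8, 6, 30, None, None, 19, 42, 17, 28, 37, None, None, None, 22, None, 33, None, None, 27]
Rule: An internal node has at least one child.
Per-node child counts:
  node 1: 1 child(ren)
  node 8: 2 child(ren)
  node 6: 0 child(ren)
  node 30: 2 child(ren)
  node 19: 2 child(ren)
  node 17: 0 child(ren)
  node 28: 1 child(ren)
  node 22: 1 child(ren)
  node 27: 0 child(ren)
  node 42: 1 child(ren)
  node 37: 1 child(ren)
  node 33: 0 child(ren)
Matching nodes: [1, 8, 30, 19, 28, 22, 42, 37]
Count of internal (non-leaf) nodes: 8


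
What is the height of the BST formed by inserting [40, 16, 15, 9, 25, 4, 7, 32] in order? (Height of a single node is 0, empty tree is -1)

Insertion order: [40, 16, 15, 9, 25, 4, 7, 32]
Tree (level-order array): [40, 16, None, 15, 25, 9, None, None, 32, 4, None, None, None, None, 7]
Compute height bottom-up (empty subtree = -1):
  height(7) = 1 + max(-1, -1) = 0
  height(4) = 1 + max(-1, 0) = 1
  height(9) = 1 + max(1, -1) = 2
  height(15) = 1 + max(2, -1) = 3
  height(32) = 1 + max(-1, -1) = 0
  height(25) = 1 + max(-1, 0) = 1
  height(16) = 1 + max(3, 1) = 4
  height(40) = 1 + max(4, -1) = 5
Height = 5


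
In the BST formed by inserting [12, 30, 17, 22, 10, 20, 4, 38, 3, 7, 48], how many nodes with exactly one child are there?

Tree built from: [12, 30, 17, 22, 10, 20, 4, 38, 3, 7, 48]
Tree (level-order array): [12, 10, 30, 4, None, 17, 38, 3, 7, None, 22, None, 48, None, None, None, None, 20]
Rule: These are nodes with exactly 1 non-null child.
Per-node child counts:
  node 12: 2 child(ren)
  node 10: 1 child(ren)
  node 4: 2 child(ren)
  node 3: 0 child(ren)
  node 7: 0 child(ren)
  node 30: 2 child(ren)
  node 17: 1 child(ren)
  node 22: 1 child(ren)
  node 20: 0 child(ren)
  node 38: 1 child(ren)
  node 48: 0 child(ren)
Matching nodes: [10, 17, 22, 38]
Count of nodes with exactly one child: 4


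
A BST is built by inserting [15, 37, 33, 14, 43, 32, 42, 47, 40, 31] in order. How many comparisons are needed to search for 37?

Search path for 37: 15 -> 37
Found: True
Comparisons: 2


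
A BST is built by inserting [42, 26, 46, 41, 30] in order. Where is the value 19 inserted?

Starting tree (level order): [42, 26, 46, None, 41, None, None, 30]
Insertion path: 42 -> 26
Result: insert 19 as left child of 26
Final tree (level order): [42, 26, 46, 19, 41, None, None, None, None, 30]


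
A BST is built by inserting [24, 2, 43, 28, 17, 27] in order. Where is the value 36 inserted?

Starting tree (level order): [24, 2, 43, None, 17, 28, None, None, None, 27]
Insertion path: 24 -> 43 -> 28
Result: insert 36 as right child of 28
Final tree (level order): [24, 2, 43, None, 17, 28, None, None, None, 27, 36]


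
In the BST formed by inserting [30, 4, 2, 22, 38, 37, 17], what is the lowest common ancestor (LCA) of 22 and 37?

Tree insertion order: [30, 4, 2, 22, 38, 37, 17]
Tree (level-order array): [30, 4, 38, 2, 22, 37, None, None, None, 17]
In a BST, the LCA of p=22, q=37 is the first node v on the
root-to-leaf path with p <= v <= q (go left if both < v, right if both > v).
Walk from root:
  at 30: 22 <= 30 <= 37, this is the LCA
LCA = 30


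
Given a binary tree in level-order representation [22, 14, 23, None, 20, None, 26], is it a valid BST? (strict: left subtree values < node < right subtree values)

Level-order array: [22, 14, 23, None, 20, None, 26]
Validate using subtree bounds (lo, hi): at each node, require lo < value < hi,
then recurse left with hi=value and right with lo=value.
Preorder trace (stopping at first violation):
  at node 22 with bounds (-inf, +inf): OK
  at node 14 with bounds (-inf, 22): OK
  at node 20 with bounds (14, 22): OK
  at node 23 with bounds (22, +inf): OK
  at node 26 with bounds (23, +inf): OK
No violation found at any node.
Result: Valid BST


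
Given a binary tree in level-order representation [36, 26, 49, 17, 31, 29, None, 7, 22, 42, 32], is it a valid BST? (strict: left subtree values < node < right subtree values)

Level-order array: [36, 26, 49, 17, 31, 29, None, 7, 22, 42, 32]
Validate using subtree bounds (lo, hi): at each node, require lo < value < hi,
then recurse left with hi=value and right with lo=value.
Preorder trace (stopping at first violation):
  at node 36 with bounds (-inf, +inf): OK
  at node 26 with bounds (-inf, 36): OK
  at node 17 with bounds (-inf, 26): OK
  at node 7 with bounds (-inf, 17): OK
  at node 22 with bounds (17, 26): OK
  at node 31 with bounds (26, 36): OK
  at node 42 with bounds (26, 31): VIOLATION
Node 42 violates its bound: not (26 < 42 < 31).
Result: Not a valid BST


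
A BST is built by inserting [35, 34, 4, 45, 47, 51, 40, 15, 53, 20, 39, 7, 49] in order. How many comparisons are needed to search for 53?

Search path for 53: 35 -> 45 -> 47 -> 51 -> 53
Found: True
Comparisons: 5


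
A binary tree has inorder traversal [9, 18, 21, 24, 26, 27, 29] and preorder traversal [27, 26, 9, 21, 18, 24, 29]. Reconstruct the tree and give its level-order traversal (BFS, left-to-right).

Inorder:  [9, 18, 21, 24, 26, 27, 29]
Preorder: [27, 26, 9, 21, 18, 24, 29]
Algorithm: preorder visits root first, so consume preorder in order;
for each root, split the current inorder slice at that value into
left-subtree inorder and right-subtree inorder, then recurse.
Recursive splits:
  root=27; inorder splits into left=[9, 18, 21, 24, 26], right=[29]
  root=26; inorder splits into left=[9, 18, 21, 24], right=[]
  root=9; inorder splits into left=[], right=[18, 21, 24]
  root=21; inorder splits into left=[18], right=[24]
  root=18; inorder splits into left=[], right=[]
  root=24; inorder splits into left=[], right=[]
  root=29; inorder splits into left=[], right=[]
Reconstructed level-order: [27, 26, 29, 9, 21, 18, 24]


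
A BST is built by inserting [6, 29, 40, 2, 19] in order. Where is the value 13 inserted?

Starting tree (level order): [6, 2, 29, None, None, 19, 40]
Insertion path: 6 -> 29 -> 19
Result: insert 13 as left child of 19
Final tree (level order): [6, 2, 29, None, None, 19, 40, 13]


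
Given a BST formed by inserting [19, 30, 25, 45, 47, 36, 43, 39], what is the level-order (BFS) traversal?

Tree insertion order: [19, 30, 25, 45, 47, 36, 43, 39]
Tree (level-order array): [19, None, 30, 25, 45, None, None, 36, 47, None, 43, None, None, 39]
BFS from the root, enqueuing left then right child of each popped node:
  queue [19] -> pop 19, enqueue [30], visited so far: [19]
  queue [30] -> pop 30, enqueue [25, 45], visited so far: [19, 30]
  queue [25, 45] -> pop 25, enqueue [none], visited so far: [19, 30, 25]
  queue [45] -> pop 45, enqueue [36, 47], visited so far: [19, 30, 25, 45]
  queue [36, 47] -> pop 36, enqueue [43], visited so far: [19, 30, 25, 45, 36]
  queue [47, 43] -> pop 47, enqueue [none], visited so far: [19, 30, 25, 45, 36, 47]
  queue [43] -> pop 43, enqueue [39], visited so far: [19, 30, 25, 45, 36, 47, 43]
  queue [39] -> pop 39, enqueue [none], visited so far: [19, 30, 25, 45, 36, 47, 43, 39]
Result: [19, 30, 25, 45, 36, 47, 43, 39]


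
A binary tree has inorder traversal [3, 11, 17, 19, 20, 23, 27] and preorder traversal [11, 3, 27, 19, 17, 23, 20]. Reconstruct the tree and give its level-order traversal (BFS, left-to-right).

Inorder:  [3, 11, 17, 19, 20, 23, 27]
Preorder: [11, 3, 27, 19, 17, 23, 20]
Algorithm: preorder visits root first, so consume preorder in order;
for each root, split the current inorder slice at that value into
left-subtree inorder and right-subtree inorder, then recurse.
Recursive splits:
  root=11; inorder splits into left=[3], right=[17, 19, 20, 23, 27]
  root=3; inorder splits into left=[], right=[]
  root=27; inorder splits into left=[17, 19, 20, 23], right=[]
  root=19; inorder splits into left=[17], right=[20, 23]
  root=17; inorder splits into left=[], right=[]
  root=23; inorder splits into left=[20], right=[]
  root=20; inorder splits into left=[], right=[]
Reconstructed level-order: [11, 3, 27, 19, 17, 23, 20]


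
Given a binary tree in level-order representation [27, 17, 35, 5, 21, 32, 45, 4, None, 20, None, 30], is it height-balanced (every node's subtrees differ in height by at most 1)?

Tree (level-order array): [27, 17, 35, 5, 21, 32, 45, 4, None, 20, None, 30]
Definition: a tree is height-balanced if, at every node, |h(left) - h(right)| <= 1 (empty subtree has height -1).
Bottom-up per-node check:
  node 4: h_left=-1, h_right=-1, diff=0 [OK], height=0
  node 5: h_left=0, h_right=-1, diff=1 [OK], height=1
  node 20: h_left=-1, h_right=-1, diff=0 [OK], height=0
  node 21: h_left=0, h_right=-1, diff=1 [OK], height=1
  node 17: h_left=1, h_right=1, diff=0 [OK], height=2
  node 30: h_left=-1, h_right=-1, diff=0 [OK], height=0
  node 32: h_left=0, h_right=-1, diff=1 [OK], height=1
  node 45: h_left=-1, h_right=-1, diff=0 [OK], height=0
  node 35: h_left=1, h_right=0, diff=1 [OK], height=2
  node 27: h_left=2, h_right=2, diff=0 [OK], height=3
All nodes satisfy the balance condition.
Result: Balanced


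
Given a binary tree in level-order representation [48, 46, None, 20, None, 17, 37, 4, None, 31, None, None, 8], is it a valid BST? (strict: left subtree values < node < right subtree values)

Level-order array: [48, 46, None, 20, None, 17, 37, 4, None, 31, None, None, 8]
Validate using subtree bounds (lo, hi): at each node, require lo < value < hi,
then recurse left with hi=value and right with lo=value.
Preorder trace (stopping at first violation):
  at node 48 with bounds (-inf, +inf): OK
  at node 46 with bounds (-inf, 48): OK
  at node 20 with bounds (-inf, 46): OK
  at node 17 with bounds (-inf, 20): OK
  at node 4 with bounds (-inf, 17): OK
  at node 8 with bounds (4, 17): OK
  at node 37 with bounds (20, 46): OK
  at node 31 with bounds (20, 37): OK
No violation found at any node.
Result: Valid BST


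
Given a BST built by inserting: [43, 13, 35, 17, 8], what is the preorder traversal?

Tree insertion order: [43, 13, 35, 17, 8]
Tree (level-order array): [43, 13, None, 8, 35, None, None, 17]
Preorder traversal: [43, 13, 8, 35, 17]


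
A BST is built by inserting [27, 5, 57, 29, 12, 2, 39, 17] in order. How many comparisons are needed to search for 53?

Search path for 53: 27 -> 57 -> 29 -> 39
Found: False
Comparisons: 4


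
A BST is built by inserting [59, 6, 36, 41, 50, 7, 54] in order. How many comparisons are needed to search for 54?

Search path for 54: 59 -> 6 -> 36 -> 41 -> 50 -> 54
Found: True
Comparisons: 6


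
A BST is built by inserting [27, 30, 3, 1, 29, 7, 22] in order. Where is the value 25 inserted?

Starting tree (level order): [27, 3, 30, 1, 7, 29, None, None, None, None, 22]
Insertion path: 27 -> 3 -> 7 -> 22
Result: insert 25 as right child of 22
Final tree (level order): [27, 3, 30, 1, 7, 29, None, None, None, None, 22, None, None, None, 25]


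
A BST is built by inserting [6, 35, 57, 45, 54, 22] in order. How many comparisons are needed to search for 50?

Search path for 50: 6 -> 35 -> 57 -> 45 -> 54
Found: False
Comparisons: 5


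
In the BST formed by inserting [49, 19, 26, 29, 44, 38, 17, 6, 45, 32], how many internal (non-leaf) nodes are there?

Tree built from: [49, 19, 26, 29, 44, 38, 17, 6, 45, 32]
Tree (level-order array): [49, 19, None, 17, 26, 6, None, None, 29, None, None, None, 44, 38, 45, 32]
Rule: An internal node has at least one child.
Per-node child counts:
  node 49: 1 child(ren)
  node 19: 2 child(ren)
  node 17: 1 child(ren)
  node 6: 0 child(ren)
  node 26: 1 child(ren)
  node 29: 1 child(ren)
  node 44: 2 child(ren)
  node 38: 1 child(ren)
  node 32: 0 child(ren)
  node 45: 0 child(ren)
Matching nodes: [49, 19, 17, 26, 29, 44, 38]
Count of internal (non-leaf) nodes: 7


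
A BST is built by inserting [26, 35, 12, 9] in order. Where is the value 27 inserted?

Starting tree (level order): [26, 12, 35, 9]
Insertion path: 26 -> 35
Result: insert 27 as left child of 35
Final tree (level order): [26, 12, 35, 9, None, 27]


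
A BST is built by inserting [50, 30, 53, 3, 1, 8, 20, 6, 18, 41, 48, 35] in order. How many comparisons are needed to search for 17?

Search path for 17: 50 -> 30 -> 3 -> 8 -> 20 -> 18
Found: False
Comparisons: 6


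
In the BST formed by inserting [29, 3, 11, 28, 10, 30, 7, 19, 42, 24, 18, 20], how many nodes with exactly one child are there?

Tree built from: [29, 3, 11, 28, 10, 30, 7, 19, 42, 24, 18, 20]
Tree (level-order array): [29, 3, 30, None, 11, None, 42, 10, 28, None, None, 7, None, 19, None, None, None, 18, 24, None, None, 20]
Rule: These are nodes with exactly 1 non-null child.
Per-node child counts:
  node 29: 2 child(ren)
  node 3: 1 child(ren)
  node 11: 2 child(ren)
  node 10: 1 child(ren)
  node 7: 0 child(ren)
  node 28: 1 child(ren)
  node 19: 2 child(ren)
  node 18: 0 child(ren)
  node 24: 1 child(ren)
  node 20: 0 child(ren)
  node 30: 1 child(ren)
  node 42: 0 child(ren)
Matching nodes: [3, 10, 28, 24, 30]
Count of nodes with exactly one child: 5


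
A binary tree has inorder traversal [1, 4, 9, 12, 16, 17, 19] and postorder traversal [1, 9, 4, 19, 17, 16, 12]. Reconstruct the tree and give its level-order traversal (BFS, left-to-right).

Inorder:   [1, 4, 9, 12, 16, 17, 19]
Postorder: [1, 9, 4, 19, 17, 16, 12]
Algorithm: postorder visits root last, so walk postorder right-to-left;
each value is the root of the current inorder slice — split it at that
value, recurse on the right subtree first, then the left.
Recursive splits:
  root=12; inorder splits into left=[1, 4, 9], right=[16, 17, 19]
  root=16; inorder splits into left=[], right=[17, 19]
  root=17; inorder splits into left=[], right=[19]
  root=19; inorder splits into left=[], right=[]
  root=4; inorder splits into left=[1], right=[9]
  root=9; inorder splits into left=[], right=[]
  root=1; inorder splits into left=[], right=[]
Reconstructed level-order: [12, 4, 16, 1, 9, 17, 19]
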